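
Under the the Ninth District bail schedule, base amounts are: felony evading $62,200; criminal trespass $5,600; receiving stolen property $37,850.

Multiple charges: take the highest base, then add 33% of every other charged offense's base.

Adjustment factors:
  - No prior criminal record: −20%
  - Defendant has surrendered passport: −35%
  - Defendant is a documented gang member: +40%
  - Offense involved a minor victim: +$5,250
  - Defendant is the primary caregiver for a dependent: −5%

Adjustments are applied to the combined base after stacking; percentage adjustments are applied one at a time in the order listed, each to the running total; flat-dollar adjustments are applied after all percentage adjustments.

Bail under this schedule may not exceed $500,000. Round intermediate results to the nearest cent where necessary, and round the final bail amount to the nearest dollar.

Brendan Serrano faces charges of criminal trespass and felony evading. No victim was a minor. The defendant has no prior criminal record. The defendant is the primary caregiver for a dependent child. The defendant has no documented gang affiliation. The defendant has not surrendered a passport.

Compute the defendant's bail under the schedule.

$48,676

Base amounts from the schedule: criminal trespass $5,600; felony evading $62,200.
Stacking rule: highest base plus 33% of each additional charge. Highest is felony evading at $62,200. Additional: $5,600 × 33% = $1,848. Combined base = $62,200 + $1,848 = $64,048.
No prior criminal record (−20%): $64,048 × 0.8 = $51,238.40.
Defendant is the primary caregiver for a dependent (−5%): $51,238.40 × 0.95 = $48,676.48.
$48,676.48 is within the $500,000 maximum.
Rounded to the nearest dollar: $48,676.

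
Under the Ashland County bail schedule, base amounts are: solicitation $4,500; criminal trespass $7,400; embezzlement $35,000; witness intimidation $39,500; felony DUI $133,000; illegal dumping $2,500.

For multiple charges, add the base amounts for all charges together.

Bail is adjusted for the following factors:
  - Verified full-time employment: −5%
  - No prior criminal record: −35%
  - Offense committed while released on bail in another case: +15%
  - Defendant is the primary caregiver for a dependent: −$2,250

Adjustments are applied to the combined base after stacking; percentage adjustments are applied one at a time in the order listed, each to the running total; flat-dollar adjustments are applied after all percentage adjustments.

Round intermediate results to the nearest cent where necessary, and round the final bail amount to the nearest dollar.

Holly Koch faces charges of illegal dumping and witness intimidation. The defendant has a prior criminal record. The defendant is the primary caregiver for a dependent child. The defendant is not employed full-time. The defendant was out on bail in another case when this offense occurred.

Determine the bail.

Base amounts from the schedule: illegal dumping $2,500; witness intimidation $39,500.
Stacking rule: sum of all bases. $2,500 + $39,500 = $42,000.
Offense committed while released on bail in another case (+15%): $42,000 × 1.15 = $48,300.
Defendant is the primary caregiver for a dependent (−$2,250 flat): $48,300 − $2,250 = $46,050.

$46,050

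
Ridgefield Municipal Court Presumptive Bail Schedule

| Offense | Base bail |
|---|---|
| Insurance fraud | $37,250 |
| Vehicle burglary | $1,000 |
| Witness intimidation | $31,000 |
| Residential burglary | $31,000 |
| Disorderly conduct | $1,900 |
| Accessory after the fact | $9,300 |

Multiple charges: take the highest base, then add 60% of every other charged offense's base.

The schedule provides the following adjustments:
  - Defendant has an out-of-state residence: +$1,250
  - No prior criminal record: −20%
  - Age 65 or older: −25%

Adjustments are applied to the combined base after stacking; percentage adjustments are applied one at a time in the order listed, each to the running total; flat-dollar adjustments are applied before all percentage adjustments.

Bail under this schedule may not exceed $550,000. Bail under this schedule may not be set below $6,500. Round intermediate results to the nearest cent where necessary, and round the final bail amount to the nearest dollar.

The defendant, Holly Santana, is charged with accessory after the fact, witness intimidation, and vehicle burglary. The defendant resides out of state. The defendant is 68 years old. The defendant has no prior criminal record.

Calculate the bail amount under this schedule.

$23,058

Base amounts from the schedule: accessory after the fact $9,300; witness intimidation $31,000; vehicle burglary $1,000.
Stacking rule: highest base plus 60% of each additional charge. Highest is witness intimidation at $31,000. Additional: $9,300 × 60% = $5,580; $1,000 × 60% = $600. Combined base = $31,000 + $6,180 = $37,180.
Defendant has an out-of-state residence (+$1,250 flat): $37,180 + $1,250 = $38,430.
No prior criminal record (−20%): $38,430 × 0.8 = $30,744.
Age 65 or older (−25%): $30,744 × 0.75 = $23,058.
$23,058 is within the $550,000 maximum.
$23,058 is at or above the $6,500 minimum.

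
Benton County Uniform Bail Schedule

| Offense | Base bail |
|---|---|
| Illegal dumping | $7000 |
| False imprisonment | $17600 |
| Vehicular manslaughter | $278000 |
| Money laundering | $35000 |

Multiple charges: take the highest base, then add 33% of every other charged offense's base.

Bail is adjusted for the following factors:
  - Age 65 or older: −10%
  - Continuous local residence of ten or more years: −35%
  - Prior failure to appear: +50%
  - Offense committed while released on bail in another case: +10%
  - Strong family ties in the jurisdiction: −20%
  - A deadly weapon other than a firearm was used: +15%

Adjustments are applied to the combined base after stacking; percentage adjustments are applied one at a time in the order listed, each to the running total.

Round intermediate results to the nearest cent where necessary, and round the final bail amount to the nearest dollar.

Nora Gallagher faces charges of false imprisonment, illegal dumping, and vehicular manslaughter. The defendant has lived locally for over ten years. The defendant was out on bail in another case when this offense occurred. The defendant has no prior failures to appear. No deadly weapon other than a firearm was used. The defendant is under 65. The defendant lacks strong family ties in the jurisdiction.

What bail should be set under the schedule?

$204574

Base amounts from the schedule: false imprisonment $17600; illegal dumping $7000; vehicular manslaughter $278000.
Stacking rule: highest base plus 33% of each additional charge. Highest is vehicular manslaughter at $278000. Additional: $17600 × 33% = $5808; $7000 × 33% = $2310. Combined base = $278000 + $8118 = $286118.
Continuous local residence of ten or more years (−35%): $286118 × 0.65 = $185976.70.
Offense committed while released on bail in another case (+10%): $185976.70 × 1.1 = $204574.37.
Rounded to the nearest dollar: $204574.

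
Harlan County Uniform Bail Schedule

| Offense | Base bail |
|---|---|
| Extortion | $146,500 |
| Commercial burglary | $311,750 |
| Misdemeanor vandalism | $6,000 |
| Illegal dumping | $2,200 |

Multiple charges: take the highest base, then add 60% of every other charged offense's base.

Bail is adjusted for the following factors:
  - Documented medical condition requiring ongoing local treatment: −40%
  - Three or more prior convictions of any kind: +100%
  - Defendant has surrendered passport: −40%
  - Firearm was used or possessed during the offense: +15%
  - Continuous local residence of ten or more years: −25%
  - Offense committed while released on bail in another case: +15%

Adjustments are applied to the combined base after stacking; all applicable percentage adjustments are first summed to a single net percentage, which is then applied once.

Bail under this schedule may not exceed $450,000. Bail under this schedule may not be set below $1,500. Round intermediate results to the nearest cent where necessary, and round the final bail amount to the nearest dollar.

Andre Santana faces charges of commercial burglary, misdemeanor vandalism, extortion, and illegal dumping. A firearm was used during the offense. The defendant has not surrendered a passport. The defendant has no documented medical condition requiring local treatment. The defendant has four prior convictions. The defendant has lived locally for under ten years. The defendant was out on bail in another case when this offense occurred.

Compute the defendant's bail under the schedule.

$450,000

Base amounts from the schedule: commercial burglary $311,750; misdemeanor vandalism $6,000; extortion $146,500; illegal dumping $2,200.
Stacking rule: highest base plus 60% of each additional charge. Highest is commercial burglary at $311,750. Additional: $6,000 × 60% = $3,600; $146,500 × 60% = $87,900; $2,200 × 60% = $1,320. Combined base = $311,750 + $92,820 = $404,570.
Net percentage adjustment: +100% +15% +15% = +130%. $404,570 × 2.3 = $930,511.
Result $930,511 exceeds the maximum of $450,000; bail is capped at $450,000.
$450,000 is at or above the $1,500 minimum.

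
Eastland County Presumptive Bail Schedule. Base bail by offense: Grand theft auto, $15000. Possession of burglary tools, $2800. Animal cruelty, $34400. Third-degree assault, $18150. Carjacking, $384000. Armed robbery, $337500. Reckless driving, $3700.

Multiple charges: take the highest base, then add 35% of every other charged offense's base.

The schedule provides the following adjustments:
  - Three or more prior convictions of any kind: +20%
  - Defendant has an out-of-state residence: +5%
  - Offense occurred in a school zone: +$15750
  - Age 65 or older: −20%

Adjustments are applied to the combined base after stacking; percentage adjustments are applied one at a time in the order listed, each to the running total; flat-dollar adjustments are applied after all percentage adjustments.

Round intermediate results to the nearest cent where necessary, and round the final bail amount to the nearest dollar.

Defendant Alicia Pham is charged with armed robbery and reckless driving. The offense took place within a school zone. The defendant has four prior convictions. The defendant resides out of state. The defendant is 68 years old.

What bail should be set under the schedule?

$357255

Base amounts from the schedule: armed robbery $337500; reckless driving $3700.
Stacking rule: highest base plus 35% of each additional charge. Highest is armed robbery at $337500. Additional: $3700 × 35% = $1295. Combined base = $337500 + $1295 = $338795.
Three or more prior convictions of any kind (+20%): $338795 × 1.2 = $406554.
Defendant has an out-of-state residence (+5%): $406554 × 1.05 = $426881.70.
Age 65 or older (−20%): $426881.70 × 0.8 = $341505.36.
Offense occurred in a school zone (+$15750 flat): $341505.36 + $15750 = $357255.36.
Rounded to the nearest dollar: $357255.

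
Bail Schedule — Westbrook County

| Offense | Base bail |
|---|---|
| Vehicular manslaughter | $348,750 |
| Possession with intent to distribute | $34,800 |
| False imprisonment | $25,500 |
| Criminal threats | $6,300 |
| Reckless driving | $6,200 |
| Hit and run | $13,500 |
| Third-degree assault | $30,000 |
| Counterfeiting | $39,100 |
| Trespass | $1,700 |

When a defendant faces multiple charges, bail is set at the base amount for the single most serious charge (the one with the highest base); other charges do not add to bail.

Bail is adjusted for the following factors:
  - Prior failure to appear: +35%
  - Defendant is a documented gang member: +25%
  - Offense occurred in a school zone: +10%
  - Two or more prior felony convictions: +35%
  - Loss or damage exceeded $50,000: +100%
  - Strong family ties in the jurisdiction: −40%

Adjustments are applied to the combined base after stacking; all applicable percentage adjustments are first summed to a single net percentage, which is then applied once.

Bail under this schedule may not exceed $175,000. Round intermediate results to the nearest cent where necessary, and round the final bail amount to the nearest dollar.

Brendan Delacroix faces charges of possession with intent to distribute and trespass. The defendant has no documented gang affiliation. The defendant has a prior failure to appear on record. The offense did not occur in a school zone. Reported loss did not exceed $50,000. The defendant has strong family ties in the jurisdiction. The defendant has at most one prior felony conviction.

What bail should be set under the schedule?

Base amounts from the schedule: possession with intent to distribute $34,800; trespass $1,700.
Stacking rule: use the highest base only. Highest is possession with intent to distribute at $34,800. Combined base = $34,800.
Net percentage adjustment: +35% −40% = −5%. $34,800 × 0.95 = $33,060.
$33,060 is within the $175,000 maximum.

$33,060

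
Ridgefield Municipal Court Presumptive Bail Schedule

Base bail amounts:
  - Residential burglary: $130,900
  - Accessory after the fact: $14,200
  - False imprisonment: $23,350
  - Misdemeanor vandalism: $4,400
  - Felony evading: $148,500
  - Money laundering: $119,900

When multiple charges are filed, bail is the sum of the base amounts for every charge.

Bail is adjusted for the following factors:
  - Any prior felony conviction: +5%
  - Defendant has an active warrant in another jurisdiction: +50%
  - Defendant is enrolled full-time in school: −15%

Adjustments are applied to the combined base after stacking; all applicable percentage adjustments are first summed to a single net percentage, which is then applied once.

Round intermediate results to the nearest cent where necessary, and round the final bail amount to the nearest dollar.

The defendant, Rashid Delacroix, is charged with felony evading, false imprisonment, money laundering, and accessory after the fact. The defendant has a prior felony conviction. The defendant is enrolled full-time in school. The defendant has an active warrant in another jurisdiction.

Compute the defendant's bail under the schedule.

Base amounts from the schedule: felony evading $148,500; false imprisonment $23,350; money laundering $119,900; accessory after the fact $14,200.
Stacking rule: sum of all bases. $148,500 + $23,350 + $119,900 + $14,200 = $305,950.
Net percentage adjustment: +5% +50% −15% = +40%. $305,950 × 1.4 = $428,330.

$428,330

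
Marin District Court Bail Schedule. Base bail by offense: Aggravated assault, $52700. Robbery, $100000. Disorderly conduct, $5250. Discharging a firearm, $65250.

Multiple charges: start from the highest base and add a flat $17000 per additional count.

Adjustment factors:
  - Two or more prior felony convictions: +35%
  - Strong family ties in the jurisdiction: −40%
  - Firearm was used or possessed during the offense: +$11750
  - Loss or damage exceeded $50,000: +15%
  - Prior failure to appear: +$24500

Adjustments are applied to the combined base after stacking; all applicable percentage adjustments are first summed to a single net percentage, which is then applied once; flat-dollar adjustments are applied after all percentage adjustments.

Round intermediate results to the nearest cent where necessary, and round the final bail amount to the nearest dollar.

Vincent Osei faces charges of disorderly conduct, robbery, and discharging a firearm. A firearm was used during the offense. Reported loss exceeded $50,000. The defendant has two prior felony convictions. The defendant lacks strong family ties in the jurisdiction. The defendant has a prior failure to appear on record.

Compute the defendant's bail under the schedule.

$237250

Base amounts from the schedule: disorderly conduct $5250; robbery $100000; discharging a firearm $65250.
Stacking rule: highest base plus $17000 per additional charge. Highest is robbery at $100000; 2 additional charges → +$34000. Combined base = $134000.
Net percentage adjustment: +35% +15% = +50%. $134000 × 1.5 = $201000.
Firearm was used or possessed during the offense (+$11750 flat): $201000 + $11750 = $212750.
Prior failure to appear (+$24500 flat): $212750 + $24500 = $237250.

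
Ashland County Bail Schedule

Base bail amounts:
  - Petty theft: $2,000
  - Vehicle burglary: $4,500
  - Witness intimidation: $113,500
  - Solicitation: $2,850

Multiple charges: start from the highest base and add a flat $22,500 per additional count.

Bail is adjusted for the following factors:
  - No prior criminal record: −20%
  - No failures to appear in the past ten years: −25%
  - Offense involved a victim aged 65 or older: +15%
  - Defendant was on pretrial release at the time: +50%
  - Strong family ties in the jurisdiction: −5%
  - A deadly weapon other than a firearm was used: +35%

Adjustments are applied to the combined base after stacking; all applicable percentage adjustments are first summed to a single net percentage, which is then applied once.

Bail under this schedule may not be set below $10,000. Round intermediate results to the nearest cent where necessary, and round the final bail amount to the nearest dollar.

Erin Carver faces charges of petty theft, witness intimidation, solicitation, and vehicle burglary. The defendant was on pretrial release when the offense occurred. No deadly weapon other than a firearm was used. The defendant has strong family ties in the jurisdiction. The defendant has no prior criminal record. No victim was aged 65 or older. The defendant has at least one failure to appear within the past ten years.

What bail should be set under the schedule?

Base amounts from the schedule: petty theft $2,000; witness intimidation $113,500; solicitation $2,850; vehicle burglary $4,500.
Stacking rule: highest base plus $22,500 per additional charge. Highest is witness intimidation at $113,500; 3 additional charges → +$67,500. Combined base = $181,000.
Net percentage adjustment: −20% +50% −5% = +25%. $181,000 × 1.25 = $226,250.
$226,250 is at or above the $10,000 minimum.

$226,250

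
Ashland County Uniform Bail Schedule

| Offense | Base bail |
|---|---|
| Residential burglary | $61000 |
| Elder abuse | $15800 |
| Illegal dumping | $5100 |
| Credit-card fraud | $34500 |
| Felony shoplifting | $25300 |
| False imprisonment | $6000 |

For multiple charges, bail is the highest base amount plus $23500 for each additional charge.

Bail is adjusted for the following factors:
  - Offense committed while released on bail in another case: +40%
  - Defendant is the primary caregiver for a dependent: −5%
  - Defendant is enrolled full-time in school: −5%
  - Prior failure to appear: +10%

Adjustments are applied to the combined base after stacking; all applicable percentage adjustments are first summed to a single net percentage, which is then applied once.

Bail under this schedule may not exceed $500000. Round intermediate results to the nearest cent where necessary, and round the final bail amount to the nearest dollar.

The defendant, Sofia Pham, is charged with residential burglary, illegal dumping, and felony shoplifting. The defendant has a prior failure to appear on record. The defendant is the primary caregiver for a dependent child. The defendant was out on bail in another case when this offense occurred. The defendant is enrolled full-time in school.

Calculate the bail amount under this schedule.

Base amounts from the schedule: residential burglary $61000; illegal dumping $5100; felony shoplifting $25300.
Stacking rule: highest base plus $23500 per additional charge. Highest is residential burglary at $61000; 2 additional charges → +$47000. Combined base = $108000.
Net percentage adjustment: +40% −5% −5% +10% = +40%. $108000 × 1.4 = $151200.
$151200 is within the $500000 maximum.

$151200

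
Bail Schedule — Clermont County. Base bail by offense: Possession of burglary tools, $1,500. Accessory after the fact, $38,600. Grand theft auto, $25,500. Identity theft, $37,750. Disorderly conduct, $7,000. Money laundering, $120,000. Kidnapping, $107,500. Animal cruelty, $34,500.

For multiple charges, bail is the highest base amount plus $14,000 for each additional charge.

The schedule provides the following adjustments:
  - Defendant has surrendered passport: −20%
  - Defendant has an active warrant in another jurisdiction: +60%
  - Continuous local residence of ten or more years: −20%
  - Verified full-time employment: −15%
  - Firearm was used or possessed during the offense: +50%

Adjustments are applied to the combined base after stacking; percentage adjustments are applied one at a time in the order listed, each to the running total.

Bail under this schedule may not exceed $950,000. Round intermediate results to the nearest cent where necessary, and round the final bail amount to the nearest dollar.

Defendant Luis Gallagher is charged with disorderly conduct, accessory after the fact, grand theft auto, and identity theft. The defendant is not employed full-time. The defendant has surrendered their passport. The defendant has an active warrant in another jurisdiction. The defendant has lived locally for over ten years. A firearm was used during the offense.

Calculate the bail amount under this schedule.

$123,802

Base amounts from the schedule: disorderly conduct $7,000; accessory after the fact $38,600; grand theft auto $25,500; identity theft $37,750.
Stacking rule: highest base plus $14,000 per additional charge. Highest is accessory after the fact at $38,600; 3 additional charges → +$42,000. Combined base = $80,600.
Defendant has surrendered passport (−20%): $80,600 × 0.8 = $64,480.
Defendant has an active warrant in another jurisdiction (+60%): $64,480 × 1.6 = $103,168.
Continuous local residence of ten or more years (−20%): $103,168 × 0.8 = $82,534.40.
Firearm was used or possessed during the offense (+50%): $82,534.40 × 1.5 = $123,801.60.
$123,801.60 is within the $950,000 maximum.
Rounded to the nearest dollar: $123,802.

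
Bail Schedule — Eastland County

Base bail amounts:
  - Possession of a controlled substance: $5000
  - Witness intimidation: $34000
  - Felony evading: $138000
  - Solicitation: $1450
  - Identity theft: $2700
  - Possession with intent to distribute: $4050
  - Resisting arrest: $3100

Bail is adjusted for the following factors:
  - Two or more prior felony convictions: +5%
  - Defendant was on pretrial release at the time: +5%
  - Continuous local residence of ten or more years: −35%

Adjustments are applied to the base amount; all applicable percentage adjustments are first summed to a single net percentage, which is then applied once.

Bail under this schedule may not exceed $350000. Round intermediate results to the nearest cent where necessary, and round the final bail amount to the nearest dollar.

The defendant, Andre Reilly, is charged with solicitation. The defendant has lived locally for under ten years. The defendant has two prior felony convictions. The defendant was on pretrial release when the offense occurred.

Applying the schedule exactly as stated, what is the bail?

Base amounts from the schedule: solicitation $1450.
Single charge. Combined base = $1450.
Net percentage adjustment: +5% +5% = +10%. $1450 × 1.1 = $1595.
$1595 is within the $350000 maximum.

$1595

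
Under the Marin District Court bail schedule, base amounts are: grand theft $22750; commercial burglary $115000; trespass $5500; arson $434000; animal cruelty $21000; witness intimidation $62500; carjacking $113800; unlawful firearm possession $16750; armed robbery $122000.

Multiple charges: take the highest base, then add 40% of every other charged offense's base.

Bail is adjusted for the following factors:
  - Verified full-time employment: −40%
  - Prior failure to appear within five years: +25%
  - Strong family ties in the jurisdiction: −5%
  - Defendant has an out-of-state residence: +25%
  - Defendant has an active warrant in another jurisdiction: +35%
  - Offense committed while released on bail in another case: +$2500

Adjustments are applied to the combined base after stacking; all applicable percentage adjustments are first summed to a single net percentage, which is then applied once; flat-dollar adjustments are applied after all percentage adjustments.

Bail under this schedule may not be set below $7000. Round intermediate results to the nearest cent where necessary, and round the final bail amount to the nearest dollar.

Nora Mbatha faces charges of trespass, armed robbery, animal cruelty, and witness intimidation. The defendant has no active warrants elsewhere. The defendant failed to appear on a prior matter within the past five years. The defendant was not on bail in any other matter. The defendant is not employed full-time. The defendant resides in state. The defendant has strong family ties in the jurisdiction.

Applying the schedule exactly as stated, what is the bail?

$189120

Base amounts from the schedule: trespass $5500; armed robbery $122000; animal cruelty $21000; witness intimidation $62500.
Stacking rule: highest base plus 40% of each additional charge. Highest is armed robbery at $122000. Additional: $5500 × 40% = $2200; $21000 × 40% = $8400; $62500 × 40% = $25000. Combined base = $122000 + $35600 = $157600.
Net percentage adjustment: +25% −5% = +20%. $157600 × 1.2 = $189120.
$189120 is at or above the $7000 minimum.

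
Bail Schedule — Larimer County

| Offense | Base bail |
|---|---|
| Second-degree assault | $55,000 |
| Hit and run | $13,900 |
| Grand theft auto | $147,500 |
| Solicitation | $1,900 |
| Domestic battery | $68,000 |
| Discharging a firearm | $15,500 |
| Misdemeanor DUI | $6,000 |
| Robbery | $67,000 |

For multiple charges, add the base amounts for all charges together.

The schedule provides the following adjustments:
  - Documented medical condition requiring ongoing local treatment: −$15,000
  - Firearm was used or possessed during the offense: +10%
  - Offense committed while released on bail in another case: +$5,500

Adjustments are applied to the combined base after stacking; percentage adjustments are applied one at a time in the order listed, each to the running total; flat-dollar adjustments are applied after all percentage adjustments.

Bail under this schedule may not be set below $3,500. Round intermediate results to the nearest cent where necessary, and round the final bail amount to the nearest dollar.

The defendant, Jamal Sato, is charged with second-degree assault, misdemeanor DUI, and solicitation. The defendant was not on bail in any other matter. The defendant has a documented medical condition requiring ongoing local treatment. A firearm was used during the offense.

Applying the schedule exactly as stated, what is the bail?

$54,190

Base amounts from the schedule: second-degree assault $55,000; misdemeanor DUI $6,000; solicitation $1,900.
Stacking rule: sum of all bases. $55,000 + $6,000 + $1,900 = $62,900.
Firearm was used or possessed during the offense (+10%): $62,900 × 1.1 = $69,190.
Documented medical condition requiring ongoing local treatment (−$15,000 flat): $69,190 − $15,000 = $54,190.
$54,190 is at or above the $3,500 minimum.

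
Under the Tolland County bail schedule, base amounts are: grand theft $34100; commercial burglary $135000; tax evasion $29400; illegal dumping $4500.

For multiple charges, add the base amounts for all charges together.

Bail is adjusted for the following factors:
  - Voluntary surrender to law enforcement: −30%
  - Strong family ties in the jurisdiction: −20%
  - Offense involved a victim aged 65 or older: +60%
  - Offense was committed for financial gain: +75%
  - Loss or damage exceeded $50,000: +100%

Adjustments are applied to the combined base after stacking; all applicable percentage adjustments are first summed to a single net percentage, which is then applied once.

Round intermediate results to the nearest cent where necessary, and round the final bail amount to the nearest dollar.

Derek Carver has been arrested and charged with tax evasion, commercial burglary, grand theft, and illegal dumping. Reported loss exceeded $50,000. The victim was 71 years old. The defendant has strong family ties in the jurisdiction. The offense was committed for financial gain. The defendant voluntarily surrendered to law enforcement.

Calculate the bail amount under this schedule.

$578550

Base amounts from the schedule: tax evasion $29400; commercial burglary $135000; grand theft $34100; illegal dumping $4500.
Stacking rule: sum of all bases. $29400 + $135000 + $34100 + $4500 = $203000.
Net percentage adjustment: −30% −20% +60% +75% +100% = +185%. $203000 × 2.85 = $578550.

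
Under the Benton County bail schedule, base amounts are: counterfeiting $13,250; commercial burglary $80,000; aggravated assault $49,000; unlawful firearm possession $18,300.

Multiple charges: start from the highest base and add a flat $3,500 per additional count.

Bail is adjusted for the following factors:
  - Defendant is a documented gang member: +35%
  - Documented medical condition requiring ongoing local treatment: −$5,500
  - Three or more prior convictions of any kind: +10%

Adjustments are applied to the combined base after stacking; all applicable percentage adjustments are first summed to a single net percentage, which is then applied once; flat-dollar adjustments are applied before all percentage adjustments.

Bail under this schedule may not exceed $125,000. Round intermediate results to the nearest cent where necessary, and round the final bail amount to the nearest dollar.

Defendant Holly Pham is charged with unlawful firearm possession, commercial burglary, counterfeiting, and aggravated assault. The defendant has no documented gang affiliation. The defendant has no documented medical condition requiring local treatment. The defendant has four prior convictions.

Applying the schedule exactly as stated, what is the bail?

$99,550

Base amounts from the schedule: unlawful firearm possession $18,300; commercial burglary $80,000; counterfeiting $13,250; aggravated assault $49,000.
Stacking rule: highest base plus $3,500 per additional charge. Highest is commercial burglary at $80,000; 3 additional charges → +$10,500. Combined base = $90,500.
Three or more prior convictions of any kind (+10%): $90,500 × 1.1 = $99,550.
$99,550 is within the $125,000 maximum.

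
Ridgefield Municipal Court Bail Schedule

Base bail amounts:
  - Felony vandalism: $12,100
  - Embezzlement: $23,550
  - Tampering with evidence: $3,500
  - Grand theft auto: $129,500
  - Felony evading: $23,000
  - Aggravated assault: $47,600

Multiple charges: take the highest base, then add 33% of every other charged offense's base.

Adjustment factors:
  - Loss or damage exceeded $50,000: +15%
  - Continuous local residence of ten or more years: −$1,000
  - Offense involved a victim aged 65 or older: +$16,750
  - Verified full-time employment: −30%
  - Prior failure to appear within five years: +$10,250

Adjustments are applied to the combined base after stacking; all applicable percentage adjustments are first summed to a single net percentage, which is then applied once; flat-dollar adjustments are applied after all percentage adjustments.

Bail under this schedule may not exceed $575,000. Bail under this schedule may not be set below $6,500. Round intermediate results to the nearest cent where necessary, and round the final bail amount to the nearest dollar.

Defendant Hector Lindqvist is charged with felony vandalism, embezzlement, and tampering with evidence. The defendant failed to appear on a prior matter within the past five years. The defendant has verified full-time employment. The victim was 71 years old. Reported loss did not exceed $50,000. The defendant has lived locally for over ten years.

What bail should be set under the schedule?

Base amounts from the schedule: felony vandalism $12,100; embezzlement $23,550; tampering with evidence $3,500.
Stacking rule: highest base plus 33% of each additional charge. Highest is embezzlement at $23,550. Additional: $12,100 × 33% = $3,993; $3,500 × 33% = $1,155. Combined base = $23,550 + $5,148 = $28,698.
Verified full-time employment (−30%): $28,698 × 0.7 = $20,088.60.
Continuous local residence of ten or more years (−$1,000 flat): $20,088.60 − $1,000 = $19,088.60.
Offense involved a victim aged 65 or older (+$16,750 flat): $19,088.60 + $16,750 = $35,838.60.
Prior failure to appear within five years (+$10,250 flat): $35,838.60 + $10,250 = $46,088.60.
$46,088.60 is within the $575,000 maximum.
$46,088.60 is at or above the $6,500 minimum.
Rounded to the nearest dollar: $46,089.

$46,089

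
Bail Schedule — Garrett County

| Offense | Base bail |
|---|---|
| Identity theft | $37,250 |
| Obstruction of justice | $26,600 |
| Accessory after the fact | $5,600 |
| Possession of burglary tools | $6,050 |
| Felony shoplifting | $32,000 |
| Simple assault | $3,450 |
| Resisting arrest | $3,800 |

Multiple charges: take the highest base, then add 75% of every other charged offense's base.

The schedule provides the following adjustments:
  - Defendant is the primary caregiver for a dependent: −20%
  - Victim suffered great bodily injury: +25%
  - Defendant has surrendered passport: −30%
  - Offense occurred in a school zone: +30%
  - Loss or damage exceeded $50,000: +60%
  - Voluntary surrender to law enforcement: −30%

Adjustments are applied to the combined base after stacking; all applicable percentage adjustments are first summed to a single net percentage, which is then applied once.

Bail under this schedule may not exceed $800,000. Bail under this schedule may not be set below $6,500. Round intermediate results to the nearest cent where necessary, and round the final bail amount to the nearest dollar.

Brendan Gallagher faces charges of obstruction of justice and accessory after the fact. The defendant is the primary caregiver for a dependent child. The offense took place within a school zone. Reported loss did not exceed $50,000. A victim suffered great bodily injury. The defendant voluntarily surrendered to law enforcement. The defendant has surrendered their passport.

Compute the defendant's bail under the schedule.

Base amounts from the schedule: obstruction of justice $26,600; accessory after the fact $5,600.
Stacking rule: highest base plus 75% of each additional charge. Highest is obstruction of justice at $26,600. Additional: $5,600 × 75% = $4,200. Combined base = $26,600 + $4,200 = $30,800.
Net percentage adjustment: −20% +25% −30% +30% −30% = −25%. $30,800 × 0.75 = $23,100.
$23,100 is within the $800,000 maximum.
$23,100 is at or above the $6,500 minimum.

$23,100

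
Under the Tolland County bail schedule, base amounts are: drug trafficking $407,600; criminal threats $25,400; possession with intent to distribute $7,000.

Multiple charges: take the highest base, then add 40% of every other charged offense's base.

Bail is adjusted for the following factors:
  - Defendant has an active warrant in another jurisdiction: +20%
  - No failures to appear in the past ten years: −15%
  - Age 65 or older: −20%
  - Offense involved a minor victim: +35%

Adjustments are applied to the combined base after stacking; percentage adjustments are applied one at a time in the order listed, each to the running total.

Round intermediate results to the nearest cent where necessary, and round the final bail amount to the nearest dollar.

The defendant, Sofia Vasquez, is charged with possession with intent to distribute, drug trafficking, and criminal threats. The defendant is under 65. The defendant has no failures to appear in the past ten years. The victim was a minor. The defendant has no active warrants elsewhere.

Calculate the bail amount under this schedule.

Base amounts from the schedule: possession with intent to distribute $7,000; drug trafficking $407,600; criminal threats $25,400.
Stacking rule: highest base plus 40% of each additional charge. Highest is drug trafficking at $407,600. Additional: $7,000 × 40% = $2,800; $25,400 × 40% = $10,160. Combined base = $407,600 + $12,960 = $420,560.
No failures to appear in the past ten years (−15%): $420,560 × 0.85 = $357,476.
Offense involved a minor victim (+35%): $357,476 × 1.35 = $482,592.60.
Rounded to the nearest dollar: $482,593.

$482,593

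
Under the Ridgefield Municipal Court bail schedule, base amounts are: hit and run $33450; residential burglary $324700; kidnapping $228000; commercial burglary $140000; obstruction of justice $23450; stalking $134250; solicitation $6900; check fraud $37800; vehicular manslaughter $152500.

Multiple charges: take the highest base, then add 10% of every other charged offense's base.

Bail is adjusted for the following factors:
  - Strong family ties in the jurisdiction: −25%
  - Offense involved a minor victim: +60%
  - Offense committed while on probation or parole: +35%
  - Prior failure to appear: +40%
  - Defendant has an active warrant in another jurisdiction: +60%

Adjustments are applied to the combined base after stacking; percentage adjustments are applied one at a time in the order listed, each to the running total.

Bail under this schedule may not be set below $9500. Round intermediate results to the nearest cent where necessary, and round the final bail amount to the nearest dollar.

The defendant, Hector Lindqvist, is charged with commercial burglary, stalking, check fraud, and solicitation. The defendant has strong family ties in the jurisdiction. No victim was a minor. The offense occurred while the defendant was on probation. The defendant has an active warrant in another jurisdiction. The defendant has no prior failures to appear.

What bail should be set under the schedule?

$255790

Base amounts from the schedule: commercial burglary $140000; stalking $134250; check fraud $37800; solicitation $6900.
Stacking rule: highest base plus 10% of each additional charge. Highest is commercial burglary at $140000. Additional: $134250 × 10% = $13425; $37800 × 10% = $3780; $6900 × 10% = $690. Combined base = $140000 + $17895 = $157895.
Strong family ties in the jurisdiction (−25%): $157895 × 0.75 = $118421.25.
Offense committed while on probation or parole (+35%): $118421.25 × 1.35 = $159868.69.
Defendant has an active warrant in another jurisdiction (+60%): $159868.69 × 1.6 = $255789.90.
$255789.90 is at or above the $9500 minimum.
Rounded to the nearest dollar: $255790.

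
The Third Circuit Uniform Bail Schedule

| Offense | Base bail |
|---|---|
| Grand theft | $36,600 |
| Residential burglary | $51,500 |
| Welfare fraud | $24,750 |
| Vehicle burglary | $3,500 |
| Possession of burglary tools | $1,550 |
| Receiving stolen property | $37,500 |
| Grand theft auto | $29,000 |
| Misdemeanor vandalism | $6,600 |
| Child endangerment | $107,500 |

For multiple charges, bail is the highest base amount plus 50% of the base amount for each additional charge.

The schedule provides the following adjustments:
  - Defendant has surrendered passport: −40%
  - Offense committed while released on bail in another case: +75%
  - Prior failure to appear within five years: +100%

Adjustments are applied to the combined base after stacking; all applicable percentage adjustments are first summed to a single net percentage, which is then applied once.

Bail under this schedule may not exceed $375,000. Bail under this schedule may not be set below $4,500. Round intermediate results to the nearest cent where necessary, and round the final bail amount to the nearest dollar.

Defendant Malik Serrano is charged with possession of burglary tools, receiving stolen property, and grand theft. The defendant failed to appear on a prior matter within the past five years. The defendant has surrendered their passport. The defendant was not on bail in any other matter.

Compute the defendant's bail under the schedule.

$90,520

Base amounts from the schedule: possession of burglary tools $1,550; receiving stolen property $37,500; grand theft $36,600.
Stacking rule: highest base plus 50% of each additional charge. Highest is receiving stolen property at $37,500. Additional: $1,550 × 50% = $775; $36,600 × 50% = $18,300. Combined base = $37,500 + $19,075 = $56,575.
Net percentage adjustment: −40% +100% = +60%. $56,575 × 1.6 = $90,520.
$90,520 is within the $375,000 maximum.
$90,520 is at or above the $4,500 minimum.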